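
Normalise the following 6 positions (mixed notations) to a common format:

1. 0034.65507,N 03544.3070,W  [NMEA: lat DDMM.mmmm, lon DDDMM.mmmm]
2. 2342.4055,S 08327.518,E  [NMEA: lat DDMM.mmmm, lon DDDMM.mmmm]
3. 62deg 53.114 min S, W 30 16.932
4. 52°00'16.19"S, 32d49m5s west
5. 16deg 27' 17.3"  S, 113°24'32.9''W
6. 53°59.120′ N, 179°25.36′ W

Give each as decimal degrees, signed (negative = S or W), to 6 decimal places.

Point 1:
  Latitude: degrees = first 2 digits = 0, minutes = 34.65507; 0 + 34.65507/60 = 0.5775845
  N → positive
  Longitude: degrees = first 3 digits = 35, minutes = 44.307; 35 + 44.307/60 = 35.7384500
  W ⇒ negate
Point 2:
  Latitude: degrees = first 2 digits = 23, minutes = 42.4055; 23 + 42.4055/60 = 23.7067583
  hemisphere S, so the sign is −
  Lon: degrees = first 3 digits = 83, minutes = 27.518; 83 + 27.518/60 = 83.4586333
  E ⇒ keep positive
Point 3:
  Latitude: 53.114′ = 0.885233°; total 62.8852333
  S ⇒ negate
  λ: 16.932′ = 0.282200°; total 30.2822000
  W ⇒ negate
Point 4:
  φ: 52° + 0/60 + 16.19/3600 = 52 + 0.000000 + 0.004497 = 52.0044972
  hemisphere S, so the sign is −
  Lon: 32° + 49/60 + 5/3600 = 32 + 0.816667 + 0.001389 = 32.8180556
  W ⇒ negate
Point 5:
  φ: 16 + 27/60 + 17.3/3600 = 16.4548056
  hemisphere S, so the sign is −
  Longitude: 113 + 24/60 + 32.9/3600 = 113.4091389
  W → negative
Point 6:
  Latitude: 59.12′ = 0.985333°; total 53.9853333
  N ⇒ keep positive
  Longitude: 25.36′ = 0.422667°; total 179.4226667
  hemisphere W, so the sign is −

1. 0.577585, -35.738450
2. -23.706758, 83.458633
3. -62.885233, -30.282200
4. -52.004497, -32.818056
5. -16.454806, -113.409139
6. 53.985333, -179.422667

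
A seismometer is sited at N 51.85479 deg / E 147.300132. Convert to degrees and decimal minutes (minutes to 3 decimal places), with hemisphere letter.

Lat: minutes = (51.854790 − 51) × 60 = 51.28740
λ: minutes = (147.300132 − 147) × 60 = 18.00792

51° 51.287′ N, 147° 18.008′ E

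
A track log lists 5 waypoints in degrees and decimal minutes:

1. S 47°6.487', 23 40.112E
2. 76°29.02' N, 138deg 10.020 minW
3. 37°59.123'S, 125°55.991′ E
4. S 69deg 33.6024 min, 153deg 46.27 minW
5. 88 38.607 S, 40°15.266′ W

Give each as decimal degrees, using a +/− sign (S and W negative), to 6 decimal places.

Point 1:
  Lat: 6.487′ = 0.108117°; total 47.1081167
  S ⇒ negate
  λ: 40.112′ = 0.668533°; total 23.6685333
  E → positive
Point 2:
  φ: 76 + 29.02/60 = 76.4836667
  N → positive
  Lon: 138 + 10.02/60 = 138.1670000
  W → negative
Point 3:
  Latitude: 59.123′ = 0.985383°; total 37.9853833
  S → negative
  λ: 55.991′ = 0.933183°; total 125.9331833
  E → positive
Point 4:
  φ: 33.6024′ = 0.560040°; total 69.5600400
  hemisphere S, so the sign is −
  Lon: 153 + 46.27/60 = 153.7711667
  W ⇒ negate
Point 5:
  Lat: 38.607′ = 0.643450°; total 88.6434500
  S → negative
  λ: 40 + 15.266/60 = 40.2544333
  W → negative

1. -47.108117, 23.668533
2. 76.483667, -138.167000
3. -37.985383, 125.933183
4. -69.560040, -153.771167
5. -88.643450, -40.254433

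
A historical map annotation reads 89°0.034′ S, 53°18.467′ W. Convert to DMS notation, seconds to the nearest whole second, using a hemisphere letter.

φ: fractional minutes 0.03400 × 60 = 2.04″
Lon: fractional minutes 0.46700 × 60 = 28.02″

89°00′2″ S, 53°18′28″ W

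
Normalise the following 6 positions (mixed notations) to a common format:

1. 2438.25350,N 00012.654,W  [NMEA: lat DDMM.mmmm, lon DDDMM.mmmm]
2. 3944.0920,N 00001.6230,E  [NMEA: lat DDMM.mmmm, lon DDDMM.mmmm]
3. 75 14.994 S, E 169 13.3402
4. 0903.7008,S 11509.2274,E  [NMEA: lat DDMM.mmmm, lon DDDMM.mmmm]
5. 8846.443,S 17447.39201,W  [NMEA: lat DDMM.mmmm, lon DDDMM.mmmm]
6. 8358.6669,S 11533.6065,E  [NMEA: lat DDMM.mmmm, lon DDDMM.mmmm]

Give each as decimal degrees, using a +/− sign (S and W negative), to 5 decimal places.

Point 1:
  Latitude: split at 2 digits → 24° and 38.2535′; 24 + 38.2535/60 = 24.637558
  N ⇒ keep positive
  λ: degrees = first 3 digits = 0, minutes = 12.654; 0 + 12.654/60 = 0.210900
  W → negative
Point 2:
  Lat: split at 2 digits → 39° and 44.092′; 39 + 44.092/60 = 39.734867
  N → positive
  Longitude: degrees = first 3 digits = 0, minutes = 1.623; 0 + 1.623/60 = 0.027050
  E → positive
Point 3:
  Lat: 14.994′ = 0.249900°; total 75.249900
  S → negative
  λ: 169 + 13.3402/60 = 169.222337
  E ⇒ keep positive
Point 4:
  Latitude: split at 2 digits → 09° and 3.7008′; 9 + 3.7008/60 = 9.061680
  S ⇒ negate
  λ: split at 3 digits → 115° and 9.2274′; 115 + 9.2274/60 = 115.153790
  E ⇒ keep positive
Point 5:
  Lat: split at 2 digits → 88° and 46.443′; 88 + 46.443/60 = 88.774050
  hemisphere S, so the sign is −
  Lon: degrees = first 3 digits = 174, minutes = 47.39201; 174 + 47.39201/60 = 174.789867
  W ⇒ negate
Point 6:
  Lat: split at 2 digits → 83° and 58.6669′; 83 + 58.6669/60 = 83.977782
  S → negative
  Lon: degrees = first 3 digits = 115, minutes = 33.6065; 115 + 33.6065/60 = 115.560108
  E → positive

1. 24.63756, -0.21090
2. 39.73487, 0.02705
3. -75.24990, 169.22234
4. -9.06168, 115.15379
5. -88.77405, -174.78987
6. -83.97778, 115.56011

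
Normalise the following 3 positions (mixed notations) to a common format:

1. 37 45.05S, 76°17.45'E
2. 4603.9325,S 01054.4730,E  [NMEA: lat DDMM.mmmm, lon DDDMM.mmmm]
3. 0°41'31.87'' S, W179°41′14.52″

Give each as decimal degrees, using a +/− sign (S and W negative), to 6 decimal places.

Point 1:
  Lat: 37 + 45.05/60 = 37.7508333
  hemisphere S, so the sign is −
  Lon: 17.45′ = 0.290833°; total 76.2908333
  E → positive
Point 2:
  Latitude: degrees = first 2 digits = 46, minutes = 3.9325; 46 + 3.9325/60 = 46.0655417
  S → negative
  Lon: degrees = first 3 digits = 10, minutes = 54.473; 10 + 54.473/60 = 10.9078833
  E ⇒ keep positive
Point 3:
  Lat: 0 + 41/60 + 31.87/3600 = 0.6921861
  hemisphere S, so the sign is −
  Lon: 179° + 41/60 + 14.52/3600 = 179 + 0.683333 + 0.004033 = 179.6873667
  W ⇒ negate

1. -37.750833, 76.290833
2. -46.065542, 10.907883
3. -0.692186, -179.687367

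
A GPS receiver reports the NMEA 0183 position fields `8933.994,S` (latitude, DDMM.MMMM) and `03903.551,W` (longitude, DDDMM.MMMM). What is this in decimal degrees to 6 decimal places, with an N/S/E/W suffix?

Lat: split at 2 digits → 89° and 33.994′; 89 + 33.994/60 = 89.5665667
Lon: degrees = first 3 digits = 39, minutes = 3.551; 39 + 3.551/60 = 39.0591833

89.566567° S, 39.059183° W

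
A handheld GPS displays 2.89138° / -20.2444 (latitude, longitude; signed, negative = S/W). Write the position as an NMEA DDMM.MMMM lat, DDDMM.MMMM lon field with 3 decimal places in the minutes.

φ: fractional part 0.891380 → 53.48280 minutes
Longitude is negative → W; |value| = 20.244400
λ: 20° + 0.244400 × 60 = 20° 14.66400′

0253.483,N / 02014.664,W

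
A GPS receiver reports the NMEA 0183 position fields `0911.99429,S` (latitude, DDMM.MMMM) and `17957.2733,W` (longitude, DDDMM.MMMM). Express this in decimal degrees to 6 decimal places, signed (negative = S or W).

-9.199905, -179.954555

Lat: degrees = first 2 digits = 9, minutes = 11.99429; 9 + 11.99429/60 = 9.1999048
S → negative
λ: split at 3 digits → 179° and 57.2733′; 179 + 57.2733/60 = 179.9545550
hemisphere W, so the sign is −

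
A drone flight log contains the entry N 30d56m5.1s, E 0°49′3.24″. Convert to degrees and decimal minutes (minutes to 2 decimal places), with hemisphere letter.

30° 56.09′ N, 0° 49.05′ E

Latitude: 56 + 5.1/60 = 56.0850′
Lon: seconds/60 = 0.05400; minutes = 49 + 0.05400 = 49.0540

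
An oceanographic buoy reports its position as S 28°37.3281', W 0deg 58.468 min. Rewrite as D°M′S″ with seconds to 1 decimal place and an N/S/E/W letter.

28°37′19.7″ S, 0°58′28.1″ W

φ: 37.32810′ → 37′ and 0.32810 × 60 = 19.686″
Lon: fractional minutes 0.46800 × 60 = 28.080″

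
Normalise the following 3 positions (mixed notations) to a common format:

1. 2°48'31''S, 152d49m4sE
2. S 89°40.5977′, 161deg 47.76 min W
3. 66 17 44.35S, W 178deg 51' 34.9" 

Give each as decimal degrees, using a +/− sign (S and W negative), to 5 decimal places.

1. -2.80861, 152.81778
2. -89.67663, -161.79600
3. -66.29565, -178.85969

Point 1:
  φ: 2° + 48/60 + 31/3600 = 2 + 0.800000 + 0.008611 = 2.808611
  hemisphere S, so the sign is −
  λ: 152° + 49/60 + 4/3600 = 152 + 0.816667 + 0.001111 = 152.817778
  E ⇒ keep positive
Point 2:
  φ: 40.5977′ = 0.676628°; total 89.676628
  S → negative
  Lon: 47.76′ = 0.796000°; total 161.796000
  W → negative
Point 3:
  Latitude: 66° + 17/60 + 44.35/3600 = 66 + 0.283333 + 0.012319 = 66.295653
  S ⇒ negate
  Longitude: 178 + 51/60 + 34.9/3600 = 178.859694
  W → negative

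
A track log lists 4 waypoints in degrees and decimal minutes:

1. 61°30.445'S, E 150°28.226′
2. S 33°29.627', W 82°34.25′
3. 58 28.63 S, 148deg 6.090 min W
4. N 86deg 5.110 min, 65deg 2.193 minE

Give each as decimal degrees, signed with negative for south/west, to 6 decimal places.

Point 1:
  φ: 30.445′ = 0.507417°; total 61.5074167
  S ⇒ negate
  Lon: 150 + 28.226/60 = 150.4704333
  E → positive
Point 2:
  φ: 29.627′ = 0.493783°; total 33.4937833
  S → negative
  λ: 34.25′ = 0.570833°; total 82.5708333
  W ⇒ negate
Point 3:
  φ: 28.63′ = 0.477167°; total 58.4771667
  S ⇒ negate
  λ: 6.09′ = 0.101500°; total 148.1015000
  W → negative
Point 4:
  Latitude: 86 + 5.11/60 = 86.0851667
  N → positive
  Longitude: 2.193′ = 0.036550°; total 65.0365500
  E → positive

1. -61.507417, 150.470433
2. -33.493783, -82.570833
3. -58.477167, -148.101500
4. 86.085167, 65.036550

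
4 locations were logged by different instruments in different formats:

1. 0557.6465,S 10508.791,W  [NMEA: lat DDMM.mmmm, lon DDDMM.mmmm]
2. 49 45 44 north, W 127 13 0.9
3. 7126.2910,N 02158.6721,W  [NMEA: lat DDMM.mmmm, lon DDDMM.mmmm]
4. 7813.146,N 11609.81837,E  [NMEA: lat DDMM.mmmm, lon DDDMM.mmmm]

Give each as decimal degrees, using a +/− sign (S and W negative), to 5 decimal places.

1. -5.96078, -105.14652
2. 49.76222, -127.21692
3. 71.43818, -21.97787
4. 78.21910, 116.16364

Point 1:
  φ: degrees = first 2 digits = 5, minutes = 57.6465; 5 + 57.6465/60 = 5.960775
  S ⇒ negate
  Longitude: split at 3 digits → 105° and 8.791′; 105 + 8.791/60 = 105.146517
  hemisphere W, so the sign is −
Point 2:
  Latitude: 49 + 45/60 + 44/3600 = 49.762222
  N ⇒ keep positive
  Longitude: 13′ + 0.9″ = 13.01500′; 127 + 13.01500/60 = 127.216917
  hemisphere W, so the sign is −
Point 3:
  Lat: degrees = first 2 digits = 71, minutes = 26.291; 71 + 26.291/60 = 71.438183
  N → positive
  λ: split at 3 digits → 021° and 58.6721′; 21 + 58.6721/60 = 21.977868
  W ⇒ negate
Point 4:
  Latitude: degrees = first 2 digits = 78, minutes = 13.146; 78 + 13.146/60 = 78.219100
  N → positive
  Longitude: split at 3 digits → 116° and 9.81837′; 116 + 9.81837/60 = 116.163640
  E → positive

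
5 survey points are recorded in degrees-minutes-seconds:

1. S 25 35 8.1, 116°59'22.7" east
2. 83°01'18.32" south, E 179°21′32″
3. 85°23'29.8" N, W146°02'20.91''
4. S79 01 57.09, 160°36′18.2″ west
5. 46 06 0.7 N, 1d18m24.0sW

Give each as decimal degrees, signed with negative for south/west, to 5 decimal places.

1. -25.58558, 116.98964
2. -83.02176, 179.35889
3. 85.39161, -146.03914
4. -79.03253, -160.60506
5. 46.10019, -1.30667

Point 1:
  φ: 35′ + 8.1″ = 35.13500′; 25 + 35.13500/60 = 25.585583
  S → negative
  λ: 116 + 59/60 + 22.7/3600 = 116.989639
  E ⇒ keep positive
Point 2:
  Lat: 83° + 1/60 + 18.32/3600 = 83 + 0.016667 + 0.005089 = 83.021756
  hemisphere S, so the sign is −
  λ: 179° + 21/60 + 32/3600 = 179 + 0.350000 + 0.008889 = 179.358889
  E → positive
Point 3:
  Latitude: 85 + 23/60 + 29.8/3600 = 85.391611
  N ⇒ keep positive
  Lon: 2′ + 20.91″ = 2.34850′; 146 + 2.34850/60 = 146.039142
  hemisphere W, so the sign is −
Point 4:
  φ: 1′ + 57.09″ = 1.95150′; 79 + 1.95150/60 = 79.032525
  hemisphere S, so the sign is −
  Lon: 160° + 36/60 + 18.2/3600 = 160 + 0.600000 + 0.005056 = 160.605056
  hemisphere W, so the sign is −
Point 5:
  Lat: 46° + 6/60 + 0.7/3600 = 46 + 0.100000 + 0.000194 = 46.100194
  N → positive
  Longitude: 1° + 18/60 + 24/3600 = 1 + 0.300000 + 0.006667 = 1.306667
  hemisphere W, so the sign is −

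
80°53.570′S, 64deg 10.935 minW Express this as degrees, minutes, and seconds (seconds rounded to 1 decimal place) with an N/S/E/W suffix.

80°53′34.2″ S, 64°10′56.1″ W

φ: fractional minutes 0.57000 × 60 = 34.200″
Lon: fractional minutes 0.93500 × 60 = 56.100″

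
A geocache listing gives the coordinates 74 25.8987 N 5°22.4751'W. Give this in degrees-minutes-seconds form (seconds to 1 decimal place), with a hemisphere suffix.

Lat: 25.89870′ → 25′ and 0.89870 × 60 = 53.922″
λ: fractional minutes 0.47510 × 60 = 28.506″

74°25′53.9″ N, 5°22′28.5″ W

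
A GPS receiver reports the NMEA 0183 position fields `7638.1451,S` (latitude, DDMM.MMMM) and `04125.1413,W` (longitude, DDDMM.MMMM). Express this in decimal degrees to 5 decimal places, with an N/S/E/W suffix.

Latitude: degrees = first 2 digits = 76, minutes = 38.1451; 76 + 38.1451/60 = 76.635752
λ: degrees = first 3 digits = 41, minutes = 25.1413; 41 + 25.1413/60 = 41.419022

76.63575° S, 41.41902° W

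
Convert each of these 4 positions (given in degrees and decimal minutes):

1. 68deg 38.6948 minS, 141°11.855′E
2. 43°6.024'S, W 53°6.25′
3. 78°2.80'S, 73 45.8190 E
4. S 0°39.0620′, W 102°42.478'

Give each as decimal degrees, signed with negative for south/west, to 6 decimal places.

1. -68.644913, 141.197583
2. -43.100400, -53.104167
3. -78.046667, 73.763650
4. -0.651033, -102.707967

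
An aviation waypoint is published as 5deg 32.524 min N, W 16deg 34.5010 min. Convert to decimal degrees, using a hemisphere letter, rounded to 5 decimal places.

5.54207° N, 16.57502° W

Lat: 32.524′ = 0.542067°; total 5.542067
Longitude: 34.501′ = 0.575017°; total 16.575017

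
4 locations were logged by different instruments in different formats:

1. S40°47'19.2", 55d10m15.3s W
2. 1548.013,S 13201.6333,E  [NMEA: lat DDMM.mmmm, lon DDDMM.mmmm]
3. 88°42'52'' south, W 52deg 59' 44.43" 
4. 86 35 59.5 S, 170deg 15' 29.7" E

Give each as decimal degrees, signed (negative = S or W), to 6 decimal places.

Point 1:
  Lat: 40 + 47/60 + 19.2/3600 = 40.7886667
  S ⇒ negate
  λ: 10′ + 15.3″ = 10.25500′; 55 + 10.25500/60 = 55.1709167
  W ⇒ negate
Point 2:
  φ: split at 2 digits → 15° and 48.013′; 15 + 48.013/60 = 15.8002167
  S ⇒ negate
  Longitude: degrees = first 3 digits = 132, minutes = 1.6333; 132 + 1.6333/60 = 132.0272217
  E ⇒ keep positive
Point 3:
  Lat: 88° + 42/60 + 52/3600 = 88 + 0.700000 + 0.014444 = 88.7144444
  S → negative
  Longitude: 52 + 59/60 + 44.43/3600 = 52.9956750
  hemisphere W, so the sign is −
Point 4:
  φ: 35′ + 59.5″ = 35.99167′; 86 + 35.99167/60 = 86.5998611
  S → negative
  Lon: 170 + 15/60 + 29.7/3600 = 170.2582500
  E → positive

1. -40.788667, -55.170917
2. -15.800217, 132.027222
3. -88.714444, -52.995675
4. -86.599861, 170.258250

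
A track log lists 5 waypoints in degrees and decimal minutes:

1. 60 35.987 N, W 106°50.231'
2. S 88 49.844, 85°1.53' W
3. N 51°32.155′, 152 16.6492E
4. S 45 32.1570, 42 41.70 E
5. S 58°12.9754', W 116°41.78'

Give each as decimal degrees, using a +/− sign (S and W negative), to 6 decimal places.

Point 1:
  Lat: 35.987′ = 0.599783°; total 60.5997833
  N ⇒ keep positive
  λ: 50.231′ = 0.837183°; total 106.8371833
  W → negative
Point 2:
  Latitude: 49.844′ = 0.830733°; total 88.8307333
  S → negative
  λ: 85 + 1.53/60 = 85.0255000
  hemisphere W, so the sign is −
Point 3:
  Latitude: 32.155′ = 0.535917°; total 51.5359167
  N ⇒ keep positive
  λ: 152 + 16.6492/60 = 152.2774867
  E → positive
Point 4:
  Latitude: 45 + 32.157/60 = 45.5359500
  hemisphere S, so the sign is −
  λ: 42 + 41.7/60 = 42.6950000
  E ⇒ keep positive
Point 5:
  Latitude: 58 + 12.9754/60 = 58.2162567
  hemisphere S, so the sign is −
  Lon: 116 + 41.78/60 = 116.6963333
  hemisphere W, so the sign is −

1. 60.599783, -106.837183
2. -88.830733, -85.025500
3. 51.535917, 152.277487
4. -45.535950, 42.695000
5. -58.216257, -116.696333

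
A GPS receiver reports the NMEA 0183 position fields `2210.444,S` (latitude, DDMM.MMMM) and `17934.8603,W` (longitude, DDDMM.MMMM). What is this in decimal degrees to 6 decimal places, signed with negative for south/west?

-22.174067, -179.581005

Latitude: split at 2 digits → 22° and 10.444′; 22 + 10.444/60 = 22.1740667
S → negative
λ: degrees = first 3 digits = 179, minutes = 34.8603; 179 + 34.8603/60 = 179.5810050
W ⇒ negate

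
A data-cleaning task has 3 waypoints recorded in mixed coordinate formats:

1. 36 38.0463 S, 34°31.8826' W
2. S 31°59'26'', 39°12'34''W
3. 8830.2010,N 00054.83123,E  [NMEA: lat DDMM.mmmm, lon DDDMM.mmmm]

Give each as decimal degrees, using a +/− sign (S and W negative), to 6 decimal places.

1. -36.634105, -34.531377
2. -31.990556, -39.209444
3. 88.503350, 0.913854

Point 1:
  Latitude: 36 + 38.0463/60 = 36.6341050
  S → negative
  λ: 34 + 31.8826/60 = 34.5313767
  hemisphere W, so the sign is −
Point 2:
  φ: 31° + 59/60 + 26/3600 = 31 + 0.983333 + 0.007222 = 31.9905556
  S ⇒ negate
  Longitude: 39° + 12/60 + 34/3600 = 39 + 0.200000 + 0.009444 = 39.2094444
  W → negative
Point 3:
  Lat: degrees = first 2 digits = 88, minutes = 30.201; 88 + 30.201/60 = 88.5033500
  N ⇒ keep positive
  Longitude: degrees = first 3 digits = 0, minutes = 54.83123; 0 + 54.83123/60 = 0.9138538
  E ⇒ keep positive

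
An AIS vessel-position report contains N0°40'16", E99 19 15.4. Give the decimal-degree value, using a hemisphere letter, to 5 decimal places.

0.67111° N, 99.32094° E

φ: 0° + 40/60 + 16/3600 = 0 + 0.666667 + 0.004444 = 0.671111
Longitude: 99 + 19/60 + 15.4/3600 = 99.320944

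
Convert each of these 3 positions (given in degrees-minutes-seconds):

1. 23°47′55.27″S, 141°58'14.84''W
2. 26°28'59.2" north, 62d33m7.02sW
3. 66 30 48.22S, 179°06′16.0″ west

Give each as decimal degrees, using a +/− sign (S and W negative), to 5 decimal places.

Point 1:
  Latitude: 47′ + 55.27″ = 47.92117′; 23 + 47.92117/60 = 23.798686
  hemisphere S, so the sign is −
  Lon: 58′ + 14.84″ = 58.24733′; 141 + 58.24733/60 = 141.970789
  hemisphere W, so the sign is −
Point 2:
  Lat: 26° + 28/60 + 59.2/3600 = 26 + 0.466667 + 0.016444 = 26.483111
  N ⇒ keep positive
  Lon: 33′ + 7.02″ = 33.11700′; 62 + 33.11700/60 = 62.551950
  hemisphere W, so the sign is −
Point 3:
  Lat: 30′ + 48.22″ = 30.80367′; 66 + 30.80367/60 = 66.513394
  S ⇒ negate
  Longitude: 179° + 6/60 + 16/3600 = 179 + 0.100000 + 0.004444 = 179.104444
  W ⇒ negate

1. -23.79869, -141.97079
2. 26.48311, -62.55195
3. -66.51339, -179.10444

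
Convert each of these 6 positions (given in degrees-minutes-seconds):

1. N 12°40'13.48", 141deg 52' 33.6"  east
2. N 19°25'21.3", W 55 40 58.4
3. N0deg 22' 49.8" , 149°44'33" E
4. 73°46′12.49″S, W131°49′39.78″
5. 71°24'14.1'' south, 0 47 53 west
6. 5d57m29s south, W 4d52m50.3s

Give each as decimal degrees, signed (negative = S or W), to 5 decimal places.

Point 1:
  Lat: 40′ + 13.48″ = 40.22467′; 12 + 40.22467/60 = 12.670411
  N ⇒ keep positive
  Longitude: 141 + 52/60 + 33.6/3600 = 141.876000
  E ⇒ keep positive
Point 2:
  Lat: 19 + 25/60 + 21.3/3600 = 19.422583
  N → positive
  Longitude: 55° + 40/60 + 58.4/3600 = 55 + 0.666667 + 0.016222 = 55.682889
  W ⇒ negate
Point 3:
  Lat: 0 + 22/60 + 49.8/3600 = 0.380500
  N → positive
  Lon: 149° + 44/60 + 33/3600 = 149 + 0.733333 + 0.009167 = 149.742500
  E → positive
Point 4:
  φ: 73 + 46/60 + 12.49/3600 = 73.770136
  hemisphere S, so the sign is −
  λ: 49′ + 39.78″ = 49.66300′; 131 + 49.66300/60 = 131.827717
  W → negative
Point 5:
  Latitude: 24′ + 14.1″ = 24.23500′; 71 + 24.23500/60 = 71.403917
  S → negative
  Longitude: 47′ + 53″ = 47.88333′; 0 + 47.88333/60 = 0.798056
  W ⇒ negate
Point 6:
  Lat: 5 + 57/60 + 29/3600 = 5.958056
  S ⇒ negate
  Lon: 52′ + 50.3″ = 52.83833′; 4 + 52.83833/60 = 4.880639
  W ⇒ negate

1. 12.67041, 141.87600
2. 19.42258, -55.68289
3. 0.38050, 149.74250
4. -73.77014, -131.82772
5. -71.40392, -0.79806
6. -5.95806, -4.88064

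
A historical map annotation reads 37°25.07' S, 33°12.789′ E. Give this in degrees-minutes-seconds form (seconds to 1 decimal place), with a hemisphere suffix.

37°25′4.2″ S, 33°12′47.3″ E

Latitude: 25.07000′ → 25′ and 0.07000 × 60 = 4.200″
λ: fractional minutes 0.78900 × 60 = 47.340″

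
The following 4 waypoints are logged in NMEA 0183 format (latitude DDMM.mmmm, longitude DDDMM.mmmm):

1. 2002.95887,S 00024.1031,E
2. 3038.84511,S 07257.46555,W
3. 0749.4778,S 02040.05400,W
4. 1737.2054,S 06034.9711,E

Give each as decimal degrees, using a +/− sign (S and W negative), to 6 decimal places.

Point 1:
  Lat: split at 2 digits → 20° and 2.95887′; 20 + 2.95887/60 = 20.0493145
  S ⇒ negate
  λ: split at 3 digits → 000° and 24.1031′; 0 + 24.1031/60 = 0.4017183
  E ⇒ keep positive
Point 2:
  Lat: split at 2 digits → 30° and 38.84511′; 30 + 38.84511/60 = 30.6474185
  S → negative
  λ: degrees = first 3 digits = 72, minutes = 57.46555; 72 + 57.46555/60 = 72.9577592
  hemisphere W, so the sign is −
Point 3:
  Lat: split at 2 digits → 07° and 49.4778′; 7 + 49.4778/60 = 7.8246300
  S ⇒ negate
  λ: degrees = first 3 digits = 20, minutes = 40.054; 20 + 40.054/60 = 20.6675667
  W → negative
Point 4:
  φ: degrees = first 2 digits = 17, minutes = 37.2054; 17 + 37.2054/60 = 17.6200900
  S → negative
  Longitude: split at 3 digits → 060° and 34.9711′; 60 + 34.9711/60 = 60.5828517
  E → positive

1. -20.049315, 0.401718
2. -30.647419, -72.957759
3. -7.824630, -20.667567
4. -17.620090, 60.582852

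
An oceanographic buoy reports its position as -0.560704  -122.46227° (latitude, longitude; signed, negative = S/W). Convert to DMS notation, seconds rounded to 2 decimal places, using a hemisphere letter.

0°33′38.53″ S, 122°27′44.17″ W

Latitude is negative → S; |value| = 0.560704
φ: 0.560704° → 33.64224′; 0.64224 × 60 = 38.5344″
Longitude is negative → W; |value| = 122.462270
Longitude: whole degrees 122; 27.73620′ → 27′ and 44.1720″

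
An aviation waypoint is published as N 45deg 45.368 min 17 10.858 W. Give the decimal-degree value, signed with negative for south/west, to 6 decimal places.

45.756133, -17.180967

Latitude: 45.368′ = 0.756133°; total 45.7561333
N → positive
Longitude: 17 + 10.858/60 = 17.1809667
W → negative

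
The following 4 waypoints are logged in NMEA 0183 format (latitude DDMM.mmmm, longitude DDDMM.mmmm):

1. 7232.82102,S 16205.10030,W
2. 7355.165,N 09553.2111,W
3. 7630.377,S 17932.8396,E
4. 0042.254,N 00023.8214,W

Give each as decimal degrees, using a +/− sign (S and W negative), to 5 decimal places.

Point 1:
  φ: degrees = first 2 digits = 72, minutes = 32.82102; 72 + 32.82102/60 = 72.547017
  S ⇒ negate
  Longitude: split at 3 digits → 162° and 5.1003′; 162 + 5.1003/60 = 162.085005
  W ⇒ negate
Point 2:
  Latitude: degrees = first 2 digits = 73, minutes = 55.165; 73 + 55.165/60 = 73.919417
  N → positive
  Lon: split at 3 digits → 095° and 53.2111′; 95 + 53.2111/60 = 95.886852
  W ⇒ negate
Point 3:
  φ: degrees = first 2 digits = 76, minutes = 30.377; 76 + 30.377/60 = 76.506283
  hemisphere S, so the sign is −
  Lon: degrees = first 3 digits = 179, minutes = 32.8396; 179 + 32.8396/60 = 179.547327
  E ⇒ keep positive
Point 4:
  φ: split at 2 digits → 00° and 42.254′; 0 + 42.254/60 = 0.704233
  N ⇒ keep positive
  Longitude: split at 3 digits → 000° and 23.8214′; 0 + 23.8214/60 = 0.397023
  hemisphere W, so the sign is −

1. -72.54702, -162.08501
2. 73.91942, -95.88685
3. -76.50628, 179.54733
4. 0.70423, -0.39702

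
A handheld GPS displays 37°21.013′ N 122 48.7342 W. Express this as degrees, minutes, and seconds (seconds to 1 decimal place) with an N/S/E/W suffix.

37°21′0.8″ N, 122°48′44.1″ W

φ: fractional minutes 0.01300 × 60 = 0.780″
Longitude: 48.73420′ → 48′ and 0.73420 × 60 = 44.052″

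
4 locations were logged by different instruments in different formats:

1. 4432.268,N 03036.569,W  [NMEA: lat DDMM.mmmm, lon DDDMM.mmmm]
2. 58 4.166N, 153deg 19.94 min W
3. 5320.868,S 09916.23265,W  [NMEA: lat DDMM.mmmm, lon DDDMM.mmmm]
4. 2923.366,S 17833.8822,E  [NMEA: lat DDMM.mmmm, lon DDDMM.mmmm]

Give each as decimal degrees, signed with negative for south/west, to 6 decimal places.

1. 44.537800, -30.609483
2. 58.069433, -153.332333
3. -53.347800, -99.270544
4. -29.389433, 178.564703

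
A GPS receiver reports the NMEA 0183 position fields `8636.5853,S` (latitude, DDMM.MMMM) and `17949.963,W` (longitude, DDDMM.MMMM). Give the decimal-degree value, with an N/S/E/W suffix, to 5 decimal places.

86.60976° S, 179.83272° W

φ: split at 2 digits → 86° and 36.5853′; 86 + 36.5853/60 = 86.609755
Longitude: degrees = first 3 digits = 179, minutes = 49.963; 179 + 49.963/60 = 179.832717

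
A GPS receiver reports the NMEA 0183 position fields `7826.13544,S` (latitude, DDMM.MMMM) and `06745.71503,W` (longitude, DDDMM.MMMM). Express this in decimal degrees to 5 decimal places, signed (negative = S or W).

-78.43559, -67.76192

Lat: degrees = first 2 digits = 78, minutes = 26.13544; 78 + 26.13544/60 = 78.435591
S → negative
λ: degrees = first 3 digits = 67, minutes = 45.71503; 67 + 45.71503/60 = 67.761917
hemisphere W, so the sign is −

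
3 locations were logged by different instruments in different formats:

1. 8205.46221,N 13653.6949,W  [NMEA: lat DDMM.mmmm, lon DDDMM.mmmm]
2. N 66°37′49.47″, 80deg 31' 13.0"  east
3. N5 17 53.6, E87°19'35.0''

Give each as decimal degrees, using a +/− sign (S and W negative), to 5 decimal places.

Point 1:
  φ: split at 2 digits → 82° and 5.46221′; 82 + 5.46221/60 = 82.091037
  N → positive
  Lon: split at 3 digits → 136° and 53.6949′; 136 + 53.6949/60 = 136.894915
  W ⇒ negate
Point 2:
  Lat: 37′ + 49.47″ = 37.82450′; 66 + 37.82450/60 = 66.630408
  N → positive
  λ: 80 + 31/60 + 13/3600 = 80.520278
  E ⇒ keep positive
Point 3:
  Latitude: 5 + 17/60 + 53.6/3600 = 5.298222
  N ⇒ keep positive
  Lon: 87° + 19/60 + 35/3600 = 87 + 0.316667 + 0.009722 = 87.326389
  E → positive

1. 82.09104, -136.89492
2. 66.63041, 80.52028
3. 5.29822, 87.32639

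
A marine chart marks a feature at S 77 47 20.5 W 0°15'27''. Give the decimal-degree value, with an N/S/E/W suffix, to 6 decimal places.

77.789028° S, 0.257500° W

φ: 77 + 47/60 + 20.5/3600 = 77.7890278
λ: 0 + 15/60 + 27/3600 = 0.2575000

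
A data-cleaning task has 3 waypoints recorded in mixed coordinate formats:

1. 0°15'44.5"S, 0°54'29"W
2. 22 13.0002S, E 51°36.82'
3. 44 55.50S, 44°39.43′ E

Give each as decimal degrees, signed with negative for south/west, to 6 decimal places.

Point 1:
  Lat: 15′ + 44.5″ = 15.74167′; 0 + 15.74167/60 = 0.2623611
  hemisphere S, so the sign is −
  Longitude: 0 + 54/60 + 29/3600 = 0.9080556
  W ⇒ negate
Point 2:
  Lat: 13.0002′ = 0.216670°; total 22.2166700
  S → negative
  λ: 36.82′ = 0.613667°; total 51.6136667
  E → positive
Point 3:
  φ: 55.5′ = 0.925000°; total 44.9250000
  hemisphere S, so the sign is −
  λ: 39.43′ = 0.657167°; total 44.6571667
  E → positive

1. -0.262361, -0.908056
2. -22.216670, 51.613667
3. -44.925000, 44.657167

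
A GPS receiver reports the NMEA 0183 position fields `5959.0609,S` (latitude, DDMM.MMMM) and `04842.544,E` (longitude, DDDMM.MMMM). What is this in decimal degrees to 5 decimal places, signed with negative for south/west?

-59.98435, 48.70907

Latitude: split at 2 digits → 59° and 59.0609′; 59 + 59.0609/60 = 59.984348
S → negative
λ: split at 3 digits → 048° and 42.544′; 48 + 42.544/60 = 48.709067
E ⇒ keep positive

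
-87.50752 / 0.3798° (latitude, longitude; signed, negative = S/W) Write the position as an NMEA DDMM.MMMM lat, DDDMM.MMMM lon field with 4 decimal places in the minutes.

8730.4512,S / 00022.7880,E

Latitude is negative → S; |value| = 87.507520
Latitude: fractional part 0.507520 → 30.451200 minutes
Longitude: fractional part 0.379800 → 22.788000 minutes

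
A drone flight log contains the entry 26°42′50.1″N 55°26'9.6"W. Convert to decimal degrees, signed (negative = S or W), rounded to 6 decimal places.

φ: 26 + 42/60 + 50.1/3600 = 26.7139167
N → positive
Lon: 55 + 26/60 + 9.6/3600 = 55.4360000
W ⇒ negate

26.713917, -55.436000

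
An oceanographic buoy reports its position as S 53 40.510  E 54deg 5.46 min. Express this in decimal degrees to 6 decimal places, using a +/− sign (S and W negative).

-53.675167, 54.091000

Latitude: 40.51′ = 0.675167°; total 53.6751667
S ⇒ negate
λ: 5.46′ = 0.091000°; total 54.0910000
E ⇒ keep positive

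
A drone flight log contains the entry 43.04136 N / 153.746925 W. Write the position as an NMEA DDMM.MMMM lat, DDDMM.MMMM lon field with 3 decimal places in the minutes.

Lat: fractional part 0.041360 → 2.48160 minutes
λ: 153° + 0.746925 × 60 = 153° 44.81550′

4302.482,N / 15344.816,W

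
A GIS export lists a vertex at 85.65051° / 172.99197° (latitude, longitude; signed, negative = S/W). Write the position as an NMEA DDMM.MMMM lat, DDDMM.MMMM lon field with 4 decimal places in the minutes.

8539.0306,N / 17259.5182,E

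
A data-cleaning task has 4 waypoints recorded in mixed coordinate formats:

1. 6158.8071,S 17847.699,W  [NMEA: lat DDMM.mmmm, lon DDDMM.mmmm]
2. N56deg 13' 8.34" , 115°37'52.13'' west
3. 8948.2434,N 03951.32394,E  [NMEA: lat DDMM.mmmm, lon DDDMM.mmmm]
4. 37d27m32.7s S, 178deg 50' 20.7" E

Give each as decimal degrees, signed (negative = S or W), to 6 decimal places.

1. -61.980118, -178.794983
2. 56.218983, -115.631147
3. 89.804057, 39.855399
4. -37.459083, 178.839083

Point 1:
  Lat: split at 2 digits → 61° and 58.8071′; 61 + 58.8071/60 = 61.9801183
  hemisphere S, so the sign is −
  Lon: degrees = first 3 digits = 178, minutes = 47.699; 178 + 47.699/60 = 178.7949833
  hemisphere W, so the sign is −
Point 2:
  φ: 56° + 13/60 + 8.34/3600 = 56 + 0.216667 + 0.002317 = 56.2189833
  N → positive
  Longitude: 115 + 37/60 + 52.13/3600 = 115.6311472
  hemisphere W, so the sign is −
Point 3:
  Latitude: degrees = first 2 digits = 89, minutes = 48.2434; 89 + 48.2434/60 = 89.8040567
  N ⇒ keep positive
  λ: split at 3 digits → 039° and 51.32394′; 39 + 51.32394/60 = 39.8553990
  E ⇒ keep positive
Point 4:
  φ: 37° + 27/60 + 32.7/3600 = 37 + 0.450000 + 0.009083 = 37.4590833
  S ⇒ negate
  Longitude: 178 + 50/60 + 20.7/3600 = 178.8390833
  E → positive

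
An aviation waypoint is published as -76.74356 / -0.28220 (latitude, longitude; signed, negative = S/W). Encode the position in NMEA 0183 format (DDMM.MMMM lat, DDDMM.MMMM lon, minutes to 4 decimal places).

7644.6136,S / 00016.9320,W

Latitude is negative → S; |value| = 76.743560
φ: 76° + 0.743560 × 60 = 76° 44.613600′
Longitude is negative → W; |value| = 0.282200
λ: fractional part 0.282200 → 16.932000 minutes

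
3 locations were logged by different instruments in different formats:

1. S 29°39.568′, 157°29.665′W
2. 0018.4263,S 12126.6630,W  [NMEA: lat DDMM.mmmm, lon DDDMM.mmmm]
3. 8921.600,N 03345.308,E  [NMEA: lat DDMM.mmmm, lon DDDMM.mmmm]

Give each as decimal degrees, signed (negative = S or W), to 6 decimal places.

1. -29.659467, -157.494417
2. -0.307105, -121.444383
3. 89.360000, 33.755133

Point 1:
  Latitude: 29 + 39.568/60 = 29.6594667
  S → negative
  Longitude: 157 + 29.665/60 = 157.4944167
  W → negative
Point 2:
  Latitude: degrees = first 2 digits = 0, minutes = 18.4263; 0 + 18.4263/60 = 0.3071050
  S ⇒ negate
  Lon: split at 3 digits → 121° and 26.663′; 121 + 26.663/60 = 121.4443833
  W → negative
Point 3:
  Lat: split at 2 digits → 89° and 21.6′; 89 + 21.6/60 = 89.3600000
  N ⇒ keep positive
  Longitude: degrees = first 3 digits = 33, minutes = 45.308; 33 + 45.308/60 = 33.7551333
  E ⇒ keep positive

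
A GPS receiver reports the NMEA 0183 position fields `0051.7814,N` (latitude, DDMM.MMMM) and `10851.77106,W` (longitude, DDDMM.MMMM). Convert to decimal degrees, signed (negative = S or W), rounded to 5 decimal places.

0.86302, -108.86285

Latitude: split at 2 digits → 00° and 51.7814′; 0 + 51.7814/60 = 0.863023
N → positive
λ: split at 3 digits → 108° and 51.77106′; 108 + 51.77106/60 = 108.862851
hemisphere W, so the sign is −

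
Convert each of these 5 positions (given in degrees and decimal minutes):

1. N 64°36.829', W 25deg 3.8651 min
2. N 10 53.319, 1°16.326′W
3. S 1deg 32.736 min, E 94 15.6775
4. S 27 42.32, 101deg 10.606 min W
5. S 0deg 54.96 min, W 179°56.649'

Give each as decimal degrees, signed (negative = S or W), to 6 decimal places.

1. 64.613817, -25.064418
2. 10.888650, -1.272100
3. -1.545600, 94.261292
4. -27.705333, -101.176767
5. -0.916000, -179.944150

Point 1:
  φ: 64 + 36.829/60 = 64.6138167
  N → positive
  λ: 25 + 3.8651/60 = 25.0644183
  hemisphere W, so the sign is −
Point 2:
  Lat: 10 + 53.319/60 = 10.8886500
  N → positive
  Lon: 16.326′ = 0.272100°; total 1.2721000
  W ⇒ negate
Point 3:
  Latitude: 32.736′ = 0.545600°; total 1.5456000
  S ⇒ negate
  λ: 94 + 15.6775/60 = 94.2612917
  E → positive
Point 4:
  φ: 42.32′ = 0.705333°; total 27.7053333
  S ⇒ negate
  Lon: 10.606′ = 0.176767°; total 101.1767667
  hemisphere W, so the sign is −
Point 5:
  φ: 54.96′ = 0.916000°; total 0.9160000
  S → negative
  Longitude: 179 + 56.649/60 = 179.9441500
  W → negative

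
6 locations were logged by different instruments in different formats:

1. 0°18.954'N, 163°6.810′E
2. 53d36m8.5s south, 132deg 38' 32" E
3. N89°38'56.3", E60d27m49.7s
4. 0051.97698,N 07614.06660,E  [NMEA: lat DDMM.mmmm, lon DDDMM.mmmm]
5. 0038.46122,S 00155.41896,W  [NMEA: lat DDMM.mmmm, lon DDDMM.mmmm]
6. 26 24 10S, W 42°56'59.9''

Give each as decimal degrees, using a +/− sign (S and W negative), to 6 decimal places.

Point 1:
  Latitude: 0 + 18.954/60 = 0.3159000
  N → positive
  Longitude: 163 + 6.81/60 = 163.1135000
  E ⇒ keep positive
Point 2:
  Latitude: 36′ + 8.5″ = 36.14167′; 53 + 36.14167/60 = 53.6023611
  S ⇒ negate
  Longitude: 38′ + 32″ = 38.53333′; 132 + 38.53333/60 = 132.6422222
  E ⇒ keep positive
Point 3:
  Lat: 89° + 38/60 + 56.3/3600 = 89 + 0.633333 + 0.015639 = 89.6489722
  N → positive
  Longitude: 60 + 27/60 + 49.7/3600 = 60.4638056
  E → positive
Point 4:
  φ: split at 2 digits → 00° and 51.97698′; 0 + 51.97698/60 = 0.8662830
  N ⇒ keep positive
  λ: split at 3 digits → 076° and 14.0666′; 76 + 14.0666/60 = 76.2344433
  E ⇒ keep positive
Point 5:
  Latitude: degrees = first 2 digits = 0, minutes = 38.46122; 0 + 38.46122/60 = 0.6410203
  hemisphere S, so the sign is −
  λ: degrees = first 3 digits = 1, minutes = 55.41896; 1 + 55.41896/60 = 1.9236493
  W ⇒ negate
Point 6:
  Lat: 24′ + 10″ = 24.16667′; 26 + 24.16667/60 = 26.4027778
  S ⇒ negate
  Lon: 42 + 56/60 + 59.9/3600 = 42.9499722
  W → negative

1. 0.315900, 163.113500
2. -53.602361, 132.642222
3. 89.648972, 60.463806
4. 0.866283, 76.234443
5. -0.641020, -1.923649
6. -26.402778, -42.949972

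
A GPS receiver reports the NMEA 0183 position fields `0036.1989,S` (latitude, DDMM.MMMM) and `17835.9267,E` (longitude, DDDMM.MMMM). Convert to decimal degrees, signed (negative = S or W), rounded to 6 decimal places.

Latitude: split at 2 digits → 00° and 36.1989′; 0 + 36.1989/60 = 0.6033150
S → negative
λ: split at 3 digits → 178° and 35.9267′; 178 + 35.9267/60 = 178.5987783
E ⇒ keep positive

-0.603315, 178.598778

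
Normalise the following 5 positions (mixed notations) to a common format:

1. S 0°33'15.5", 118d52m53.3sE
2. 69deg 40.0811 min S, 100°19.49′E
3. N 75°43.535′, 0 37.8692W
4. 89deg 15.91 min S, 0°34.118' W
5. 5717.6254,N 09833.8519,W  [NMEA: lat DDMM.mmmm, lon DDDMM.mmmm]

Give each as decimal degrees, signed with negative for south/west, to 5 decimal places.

1. -0.55431, 118.88147
2. -69.66802, 100.32483
3. 75.72558, -0.63115
4. -89.26517, -0.56863
5. 57.29376, -98.56420

Point 1:
  Latitude: 0 + 33/60 + 15.5/3600 = 0.554306
  hemisphere S, so the sign is −
  λ: 52′ + 53.3″ = 52.88833′; 118 + 52.88833/60 = 118.881472
  E ⇒ keep positive
Point 2:
  φ: 69 + 40.0811/60 = 69.668018
  S ⇒ negate
  Lon: 19.49′ = 0.324833°; total 100.324833
  E → positive
Point 3:
  Latitude: 43.535′ = 0.725583°; total 75.725583
  N ⇒ keep positive
  Longitude: 0 + 37.8692/60 = 0.631153
  W ⇒ negate
Point 4:
  Lat: 89 + 15.91/60 = 89.265167
  hemisphere S, so the sign is −
  λ: 0 + 34.118/60 = 0.568633
  hemisphere W, so the sign is −
Point 5:
  φ: degrees = first 2 digits = 57, minutes = 17.6254; 57 + 17.6254/60 = 57.293757
  N ⇒ keep positive
  λ: degrees = first 3 digits = 98, minutes = 33.8519; 98 + 33.8519/60 = 98.564198
  W ⇒ negate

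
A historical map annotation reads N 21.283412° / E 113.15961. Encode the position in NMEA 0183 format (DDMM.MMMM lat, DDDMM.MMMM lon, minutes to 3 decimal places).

2117.005,N / 11309.577,E

φ: fractional part 0.283412 → 17.00472 minutes
Longitude: 113° + 0.159610 × 60 = 113° 9.57660′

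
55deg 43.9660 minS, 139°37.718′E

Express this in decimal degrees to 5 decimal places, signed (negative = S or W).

-55.73277, 139.62863

φ: 43.966′ = 0.732767°; total 55.732767
S → negative
Lon: 139 + 37.718/60 = 139.628633
E → positive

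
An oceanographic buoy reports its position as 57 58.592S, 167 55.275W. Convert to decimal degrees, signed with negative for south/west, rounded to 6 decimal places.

φ: 57 + 58.592/60 = 57.9765333
hemisphere S, so the sign is −
λ: 167 + 55.275/60 = 167.9212500
W → negative

-57.976533, -167.921250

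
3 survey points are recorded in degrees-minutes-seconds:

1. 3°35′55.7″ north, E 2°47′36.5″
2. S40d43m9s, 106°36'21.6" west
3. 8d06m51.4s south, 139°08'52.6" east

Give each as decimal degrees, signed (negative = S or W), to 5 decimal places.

Point 1:
  φ: 3 + 35/60 + 55.7/3600 = 3.598806
  N ⇒ keep positive
  Lon: 47′ + 36.5″ = 47.60833′; 2 + 47.60833/60 = 2.793472
  E ⇒ keep positive
Point 2:
  φ: 40 + 43/60 + 9/3600 = 40.719167
  hemisphere S, so the sign is −
  λ: 106 + 36/60 + 21.6/3600 = 106.606000
  W → negative
Point 3:
  φ: 6′ + 51.4″ = 6.85667′; 8 + 6.85667/60 = 8.114278
  S ⇒ negate
  Lon: 139° + 8/60 + 52.6/3600 = 139 + 0.133333 + 0.014611 = 139.147944
  E → positive

1. 3.59881, 2.79347
2. -40.71917, -106.60600
3. -8.11428, 139.14794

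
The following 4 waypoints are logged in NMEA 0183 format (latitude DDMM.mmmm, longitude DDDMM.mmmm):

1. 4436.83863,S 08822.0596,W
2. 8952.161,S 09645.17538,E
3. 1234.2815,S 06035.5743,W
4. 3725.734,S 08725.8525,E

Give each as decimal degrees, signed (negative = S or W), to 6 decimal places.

Point 1:
  Lat: degrees = first 2 digits = 44, minutes = 36.83863; 44 + 36.83863/60 = 44.6139772
  S ⇒ negate
  Longitude: degrees = first 3 digits = 88, minutes = 22.0596; 88 + 22.0596/60 = 88.3676600
  W ⇒ negate
Point 2:
  φ: degrees = first 2 digits = 89, minutes = 52.161; 89 + 52.161/60 = 89.8693500
  hemisphere S, so the sign is −
  Longitude: split at 3 digits → 096° and 45.17538′; 96 + 45.17538/60 = 96.7529230
  E → positive
Point 3:
  Lat: degrees = first 2 digits = 12, minutes = 34.2815; 12 + 34.2815/60 = 12.5713583
  S ⇒ negate
  λ: split at 3 digits → 060° and 35.5743′; 60 + 35.5743/60 = 60.5929050
  W ⇒ negate
Point 4:
  φ: degrees = first 2 digits = 37, minutes = 25.734; 37 + 25.734/60 = 37.4289000
  S ⇒ negate
  Longitude: degrees = first 3 digits = 87, minutes = 25.8525; 87 + 25.8525/60 = 87.4308750
  E → positive

1. -44.613977, -88.367660
2. -89.869350, 96.752923
3. -12.571358, -60.592905
4. -37.428900, 87.430875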